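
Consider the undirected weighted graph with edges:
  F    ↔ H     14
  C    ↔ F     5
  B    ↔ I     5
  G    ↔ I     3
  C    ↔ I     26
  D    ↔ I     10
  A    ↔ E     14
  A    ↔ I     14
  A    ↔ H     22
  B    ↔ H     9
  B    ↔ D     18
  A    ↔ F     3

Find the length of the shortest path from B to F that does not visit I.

Candidate routes:
B → H → F: 9 + 14 = 23
B → H → A → F: 9 + 22 + 3 = 34
Shortest: 23.

23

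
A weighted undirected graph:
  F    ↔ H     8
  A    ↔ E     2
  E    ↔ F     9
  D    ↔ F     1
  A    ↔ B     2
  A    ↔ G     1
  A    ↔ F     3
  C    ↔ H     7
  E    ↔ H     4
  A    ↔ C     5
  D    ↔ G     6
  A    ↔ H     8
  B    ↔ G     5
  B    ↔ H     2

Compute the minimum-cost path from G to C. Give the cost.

Some routes from G to C:
G→A→C: 1 + 5 = 6
G→A→B→H→C: 1 + 2 + 2 + 7 = 12
G→B→A→C: 5 + 2 + 5 = 12
Shortest: 6.

6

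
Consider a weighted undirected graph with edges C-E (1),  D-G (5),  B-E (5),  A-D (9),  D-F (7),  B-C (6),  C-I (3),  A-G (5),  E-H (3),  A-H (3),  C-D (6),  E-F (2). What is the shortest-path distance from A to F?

Comparing a few candidate routes:
A-G-D-C-E-F: 5 + 5 + 6 + 1 + 2 = 19
A-D-F: 9 + 7 = 16
A-G-D-F: 5 + 5 + 7 = 17
A-D-C-E-F: 9 + 6 + 1 + 2 = 18
A-H-E-F: 3 + 3 + 2 = 8
Best route has total 8.

8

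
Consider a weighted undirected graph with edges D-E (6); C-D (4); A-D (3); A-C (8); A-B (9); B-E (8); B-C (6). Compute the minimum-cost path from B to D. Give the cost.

Some routes from B to D:
B→E→D: 8 + 6 = 14
B→C→D: 6 + 4 = 10
B→A→D: 9 + 3 = 12
B→C→A→D: 6 + 8 + 3 = 17
Shortest: 10.

10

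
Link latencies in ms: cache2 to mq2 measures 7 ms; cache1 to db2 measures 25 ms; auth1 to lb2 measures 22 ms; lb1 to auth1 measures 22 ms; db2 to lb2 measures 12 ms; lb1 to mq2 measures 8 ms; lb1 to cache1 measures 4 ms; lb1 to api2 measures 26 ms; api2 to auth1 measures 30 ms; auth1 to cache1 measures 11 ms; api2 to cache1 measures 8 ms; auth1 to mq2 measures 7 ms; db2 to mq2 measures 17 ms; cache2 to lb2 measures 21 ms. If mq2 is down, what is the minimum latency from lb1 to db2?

Checking several routes:
lb1→auth1→lb2→db2: 22 + 22 + 12 = 56
lb1→cache1→db2: 4 + 25 = 29
lb1→auth1→cache1→db2: 22 + 11 + 25 = 58
lb1→cache1→auth1→lb2→db2: 4 + 11 + 22 + 12 = 49
Best route has total 29 ms.

29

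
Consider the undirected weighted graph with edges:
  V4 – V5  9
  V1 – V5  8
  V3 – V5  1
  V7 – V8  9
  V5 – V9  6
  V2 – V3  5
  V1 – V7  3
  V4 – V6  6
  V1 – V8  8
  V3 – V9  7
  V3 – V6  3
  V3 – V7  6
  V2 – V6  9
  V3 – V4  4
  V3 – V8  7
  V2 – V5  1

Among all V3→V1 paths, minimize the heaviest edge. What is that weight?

6

Some routes from V3 to V1:
V3-V7-V1: max(6, 3) = 6
V3-V9-V5-V1: max(7, 6, 8) = 8
V3-V2-V5-V1: max(5, 1, 8) = 8
V3-V8-V1: max(7, 8) = 8
V3-V5-V1: max(1, 8) = 8
Best route has worst link 6.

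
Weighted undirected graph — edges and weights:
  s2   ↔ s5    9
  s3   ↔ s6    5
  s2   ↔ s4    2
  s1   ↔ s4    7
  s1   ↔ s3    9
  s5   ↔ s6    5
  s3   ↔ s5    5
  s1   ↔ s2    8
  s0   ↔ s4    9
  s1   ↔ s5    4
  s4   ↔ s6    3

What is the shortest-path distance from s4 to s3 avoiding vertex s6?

16

Some routes from s4 to s3 avoiding s6:
s4-s1-s5-s3: 7 + 4 + 5 = 16
s4-s1-s3: 7 + 9 = 16
s4-s2-s5-s3: 2 + 9 + 5 = 16
s4-s2-s1-s3: 2 + 8 + 9 = 19
Best route has total 16.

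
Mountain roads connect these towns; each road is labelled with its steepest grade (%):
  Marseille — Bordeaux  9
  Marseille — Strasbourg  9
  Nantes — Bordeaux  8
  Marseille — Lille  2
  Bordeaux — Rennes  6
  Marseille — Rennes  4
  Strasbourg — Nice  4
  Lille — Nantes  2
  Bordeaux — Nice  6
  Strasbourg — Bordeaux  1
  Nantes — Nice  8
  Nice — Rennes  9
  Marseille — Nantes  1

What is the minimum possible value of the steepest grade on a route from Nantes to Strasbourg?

Some routes from Nantes to Strasbourg:
Nantes -> Marseille -> Rennes -> Bordeaux -> Nice -> Strasbourg: max(1, 4, 6, 6, 4) = 6
Nantes -> Lille -> Marseille -> Rennes -> Bordeaux -> Strasbourg: max(2, 2, 4, 6, 1) = 6
Nantes -> Lille -> Marseille -> Rennes -> Bordeaux -> Nice -> Strasbourg: max(2, 2, 4, 6, 6, 4) = 6
Nantes -> Marseille -> Rennes -> Bordeaux -> Strasbourg: max(1, 4, 6, 1) = 6
Best route has worst link 6%.

6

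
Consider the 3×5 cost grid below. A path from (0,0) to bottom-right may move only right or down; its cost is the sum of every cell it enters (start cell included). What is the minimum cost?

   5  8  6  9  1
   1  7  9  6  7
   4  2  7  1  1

21

Best path: [0,0] -> [1,0] -> [2,0] -> [2,1] -> [2,2] -> [2,3] -> [2,4]
Cost: 5 + 1 + 4 + 2 + 7 + 1 + 1 = 21
(Top row then right column would cost 37.)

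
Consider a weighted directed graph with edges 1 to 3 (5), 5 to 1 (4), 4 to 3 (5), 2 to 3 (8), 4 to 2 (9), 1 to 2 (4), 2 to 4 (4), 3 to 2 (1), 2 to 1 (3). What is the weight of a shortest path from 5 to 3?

Candidate routes:
5-1-3: 4 + 5 = 9
5-1-2-4-3: 4 + 4 + 4 + 5 = 17
5-1-2-3: 4 + 4 + 8 = 16
Best route has total 9.

9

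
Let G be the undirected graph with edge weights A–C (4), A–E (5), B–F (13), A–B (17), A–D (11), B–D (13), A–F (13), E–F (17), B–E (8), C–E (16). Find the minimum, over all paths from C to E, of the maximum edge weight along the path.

5

A few of the C→E routes:
C→E: max(16) = 16
C→A→F→B→E: max(4, 13, 13, 8) = 13
C→A→D→B→E: max(4, 11, 13, 8) = 13
C→A→E: max(4, 5) = 5
C→A→F→E: max(4, 13, 17) = 17
Smallest bottleneck: 5.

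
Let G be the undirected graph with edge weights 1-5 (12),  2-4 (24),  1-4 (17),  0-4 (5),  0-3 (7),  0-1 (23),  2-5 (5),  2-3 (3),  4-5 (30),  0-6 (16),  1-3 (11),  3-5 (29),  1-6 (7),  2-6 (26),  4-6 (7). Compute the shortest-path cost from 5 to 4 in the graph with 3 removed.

26

Some routes from 5 to 4 avoiding 3:
5 → 4: 30
5 → 2 → 6 → 4: 5 + 26 + 7 = 38
5 → 2 → 4: 5 + 24 = 29
5 → 1 → 4: 12 + 17 = 29
5 → 1 → 6 → 4: 12 + 7 + 7 = 26
Best route has total 26.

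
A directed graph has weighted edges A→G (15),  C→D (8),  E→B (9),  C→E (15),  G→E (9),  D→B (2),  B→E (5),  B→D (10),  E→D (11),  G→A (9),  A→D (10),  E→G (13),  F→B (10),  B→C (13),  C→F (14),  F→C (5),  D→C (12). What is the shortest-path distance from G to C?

Checking several routes:
G-E-D-C: 9 + 11 + 12 = 32
G-E-B-C: 9 + 9 + 13 = 31
G-A-D-B-C: 9 + 10 + 2 + 13 = 34
G-A-D-C: 9 + 10 + 12 = 31
Best route has total 31.

31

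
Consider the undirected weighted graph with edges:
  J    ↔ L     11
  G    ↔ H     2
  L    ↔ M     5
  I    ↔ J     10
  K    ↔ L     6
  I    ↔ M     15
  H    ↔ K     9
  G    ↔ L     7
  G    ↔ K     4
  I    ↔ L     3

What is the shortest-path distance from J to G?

Some routes from J to G:
J → I → L → G: 10 + 3 + 7 = 20
J → I → L → K → G: 10 + 3 + 6 + 4 = 23
J → L → G: 11 + 7 = 18
J → L → K → G: 11 + 6 + 4 = 21
J → I → L → K → H → G: 10 + 3 + 6 + 9 + 2 = 30
J → L → K → H → G: 11 + 6 + 9 + 2 = 28
Shortest: 18.

18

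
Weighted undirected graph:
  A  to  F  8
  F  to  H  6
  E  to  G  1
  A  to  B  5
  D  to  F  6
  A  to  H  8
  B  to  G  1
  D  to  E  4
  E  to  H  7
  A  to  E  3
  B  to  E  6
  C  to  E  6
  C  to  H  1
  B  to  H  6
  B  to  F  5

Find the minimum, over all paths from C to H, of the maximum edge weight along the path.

Checking several routes:
C -> E -> G -> B -> F -> H: max(6, 1, 1, 5, 6) = 6
C -> H: max(1) = 1
C -> E -> D -> F -> H: max(6, 4, 6, 6) = 6
C -> E -> D -> F -> B -> H: max(6, 4, 6, 5, 6) = 6
C -> E -> G -> B -> H: max(6, 1, 1, 6) = 6
Best route has worst link 1.

1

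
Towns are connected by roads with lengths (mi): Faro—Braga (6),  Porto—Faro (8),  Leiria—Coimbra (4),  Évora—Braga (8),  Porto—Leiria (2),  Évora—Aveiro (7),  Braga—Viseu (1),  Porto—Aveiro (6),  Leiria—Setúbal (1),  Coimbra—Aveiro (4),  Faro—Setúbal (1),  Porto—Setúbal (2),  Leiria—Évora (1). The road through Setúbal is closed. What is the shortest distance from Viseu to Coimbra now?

14

A few of the Viseu→Coimbra routes:
Viseu→Braga→Évora→Aveiro→Porto→Leiria→Coimbra: 1 + 8 + 7 + 6 + 2 + 4 = 28
Viseu→Braga→Évora→Leiria→Porto→Aveiro→Coimbra: 1 + 8 + 1 + 2 + 6 + 4 = 22
Viseu→Braga→Évora→Leiria→Coimbra: 1 + 8 + 1 + 4 = 14
Viseu→Braga→Évora→Aveiro→Coimbra: 1 + 8 + 7 + 4 = 20
Viseu→Braga→Faro→Porto→Leiria→Coimbra: 1 + 6 + 8 + 2 + 4 = 21
Viseu→Braga→Faro→Porto→Aveiro→Coimbra: 1 + 6 + 8 + 6 + 4 = 25
Best route has total 14 mi.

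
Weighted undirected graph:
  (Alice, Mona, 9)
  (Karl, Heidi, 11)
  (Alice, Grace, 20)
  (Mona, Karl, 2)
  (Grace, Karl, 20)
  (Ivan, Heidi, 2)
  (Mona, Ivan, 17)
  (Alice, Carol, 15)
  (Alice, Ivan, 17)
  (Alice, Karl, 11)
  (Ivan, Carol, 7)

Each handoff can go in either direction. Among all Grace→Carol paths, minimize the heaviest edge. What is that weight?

A few of the Grace→Carol routes:
Grace→Alice→Mona→Ivan→Carol: max(20, 9, 17, 7) = 20
Grace→Alice→Karl→Mona→Ivan→Carol: max(20, 11, 2, 17, 7) = 20
Grace→Alice→Mona→Karl→Heidi→Ivan→Carol: max(20, 9, 2, 11, 2, 7) = 20
Grace→Alice→Carol: max(20, 15) = 20
Smallest bottleneck: 20.

20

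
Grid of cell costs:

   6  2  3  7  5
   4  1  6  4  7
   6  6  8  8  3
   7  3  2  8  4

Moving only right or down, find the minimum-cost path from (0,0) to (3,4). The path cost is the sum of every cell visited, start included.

32

Path (0,0) -> (0,1) -> (1,1) -> (2,1) -> (3,1) -> (3,2) -> (3,3) -> (3,4): 6 + 2 + 1 + 6 + 3 + 2 + 8 + 4 = 32.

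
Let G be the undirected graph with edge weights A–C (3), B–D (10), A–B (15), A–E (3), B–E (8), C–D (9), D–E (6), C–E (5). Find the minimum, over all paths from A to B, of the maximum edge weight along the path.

Checking several routes:
A -> C -> D -> E -> B: max(3, 9, 6, 8) = 9
A -> C -> E -> B: max(3, 5, 8) = 8
A -> E -> D -> B: max(3, 6, 10) = 10
A -> E -> B: max(3, 8) = 8
A -> E -> C -> D -> B: max(3, 5, 9, 10) = 10
Best route has worst link 8.

8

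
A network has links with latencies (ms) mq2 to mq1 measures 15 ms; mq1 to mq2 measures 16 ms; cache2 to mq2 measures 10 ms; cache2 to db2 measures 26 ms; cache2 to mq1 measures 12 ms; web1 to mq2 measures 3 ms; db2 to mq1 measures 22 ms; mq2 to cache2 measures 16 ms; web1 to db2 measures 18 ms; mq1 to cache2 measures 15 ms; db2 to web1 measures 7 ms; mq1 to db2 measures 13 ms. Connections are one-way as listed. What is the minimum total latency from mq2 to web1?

35

Candidate routes:
mq2 -> mq1 -> cache2 -> db2 -> web1: 15 + 15 + 26 + 7 = 63
mq2 -> mq1 -> db2 -> web1: 15 + 13 + 7 = 35
mq2 -> cache2 -> mq1 -> db2 -> web1: 16 + 12 + 13 + 7 = 48
mq2 -> cache2 -> db2 -> web1: 16 + 26 + 7 = 49
Shortest: 35 ms.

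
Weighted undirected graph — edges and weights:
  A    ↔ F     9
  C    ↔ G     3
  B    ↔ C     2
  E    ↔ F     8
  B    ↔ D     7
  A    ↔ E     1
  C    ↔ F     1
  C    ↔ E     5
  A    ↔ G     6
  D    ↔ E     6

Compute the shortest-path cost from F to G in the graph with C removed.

15

Candidate routes:
F - E - A - G: 8 + 1 + 6 = 15
F - A - G: 9 + 6 = 15
Shortest: 15.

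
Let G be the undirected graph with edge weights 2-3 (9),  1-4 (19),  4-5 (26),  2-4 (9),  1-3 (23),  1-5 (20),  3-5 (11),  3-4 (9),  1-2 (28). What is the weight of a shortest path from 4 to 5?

20

Some routes from 4 to 5:
4 - 1 - 5: 19 + 20 = 39
4 - 5: 26
4 - 3 - 5: 9 + 11 = 20
4 - 2 - 3 - 5: 9 + 9 + 11 = 29
Shortest: 20.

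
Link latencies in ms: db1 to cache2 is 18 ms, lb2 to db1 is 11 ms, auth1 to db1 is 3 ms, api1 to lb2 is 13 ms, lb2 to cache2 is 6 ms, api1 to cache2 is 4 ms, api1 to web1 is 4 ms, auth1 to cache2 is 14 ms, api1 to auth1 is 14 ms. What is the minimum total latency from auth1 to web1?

18

Comparing a few candidate routes:
auth1 → cache2 → lb2 → api1 → web1: 14 + 6 + 13 + 4 = 37
auth1 → db1 → cache2 → api1 → web1: 3 + 18 + 4 + 4 = 29
auth1 → db1 → lb2 → cache2 → api1 → web1: 3 + 11 + 6 + 4 + 4 = 28
auth1 → cache2 → api1 → web1: 14 + 4 + 4 = 22
auth1 → db1 → lb2 → api1 → web1: 3 + 11 + 13 + 4 = 31
auth1 → api1 → web1: 14 + 4 = 18
The minimum is 18 ms.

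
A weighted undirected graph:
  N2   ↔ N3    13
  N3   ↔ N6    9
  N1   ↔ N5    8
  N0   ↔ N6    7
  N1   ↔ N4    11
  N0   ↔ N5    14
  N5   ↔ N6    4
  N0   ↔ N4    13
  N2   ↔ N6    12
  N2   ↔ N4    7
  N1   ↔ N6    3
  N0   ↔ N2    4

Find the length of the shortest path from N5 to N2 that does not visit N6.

Candidate routes:
N5 -> N1 -> N4 -> N0 -> N2: 8 + 11 + 13 + 4 = 36
N5 -> N0 -> N4 -> N2: 14 + 13 + 7 = 34
N5 -> N0 -> N2: 14 + 4 = 18
N5 -> N1 -> N4 -> N2: 8 + 11 + 7 = 26
Shortest: 18.

18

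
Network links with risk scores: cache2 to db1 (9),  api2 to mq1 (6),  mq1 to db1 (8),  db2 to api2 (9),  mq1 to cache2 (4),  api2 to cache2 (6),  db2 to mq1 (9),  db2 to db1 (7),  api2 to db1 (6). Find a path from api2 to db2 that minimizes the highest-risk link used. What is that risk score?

7

A few of the api2→db2 routes:
api2 → db2: max(9) = 9
api2 → mq1 → db1 → db2: max(6, 8, 7) = 8
api2 → db1 → db2: max(6, 7) = 7
api2 → cache2 → db1 → mq1 → db2: max(6, 9, 8, 9) = 9
api2 → cache2 → mq1 → db1 → db2: max(6, 4, 8, 7) = 8
api2 → cache2 → mq1 → db2: max(6, 4, 9) = 9
The minimum achievable maximum is 7.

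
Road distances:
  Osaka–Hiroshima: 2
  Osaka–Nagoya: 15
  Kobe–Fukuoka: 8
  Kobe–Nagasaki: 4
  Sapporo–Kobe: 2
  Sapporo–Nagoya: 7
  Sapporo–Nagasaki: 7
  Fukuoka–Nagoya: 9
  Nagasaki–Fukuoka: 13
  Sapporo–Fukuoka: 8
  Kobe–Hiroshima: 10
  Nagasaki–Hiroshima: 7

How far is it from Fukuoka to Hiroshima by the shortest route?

Checking several routes:
Fukuoka -> Kobe -> Hiroshima: 8 + 10 = 18
Fukuoka -> Kobe -> Nagasaki -> Hiroshima: 8 + 4 + 7 = 19
Fukuoka -> Sapporo -> Kobe -> Hiroshima: 8 + 2 + 10 = 20
Fukuoka -> Sapporo -> Kobe -> Nagasaki -> Hiroshima: 8 + 2 + 4 + 7 = 21
Fukuoka -> Nagasaki -> Hiroshima: 13 + 7 = 20
The minimum is 18.

18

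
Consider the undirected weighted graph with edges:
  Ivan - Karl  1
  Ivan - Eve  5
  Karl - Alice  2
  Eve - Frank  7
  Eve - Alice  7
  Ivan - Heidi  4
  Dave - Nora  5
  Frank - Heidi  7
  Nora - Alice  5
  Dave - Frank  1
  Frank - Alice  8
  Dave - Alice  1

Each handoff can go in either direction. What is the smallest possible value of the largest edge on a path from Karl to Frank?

2

A few of the Karl→Frank routes:
Karl → Alice → Nora → Dave → Frank: max(2, 5, 5, 1) = 5
Karl → Ivan → Eve → Alice → Nora → Dave → Frank: max(1, 5, 7, 5, 5, 1) = 7
Karl → Alice → Dave → Frank: max(2, 1, 1) = 2
Karl → Ivan → Eve → Frank: max(1, 5, 7) = 7
Smallest bottleneck: 2.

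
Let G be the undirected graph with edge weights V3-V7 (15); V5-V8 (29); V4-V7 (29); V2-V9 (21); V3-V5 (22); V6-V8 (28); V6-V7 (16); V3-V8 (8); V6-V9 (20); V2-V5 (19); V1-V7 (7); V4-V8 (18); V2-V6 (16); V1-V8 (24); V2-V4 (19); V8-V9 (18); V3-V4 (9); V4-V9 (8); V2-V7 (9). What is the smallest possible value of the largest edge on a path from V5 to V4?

19

Comparing a few candidate routes:
V5-V2-V7-V3-V8-V9-V4: max(19, 9, 15, 8, 18, 8) = 19
V5-V2-V6-V7-V3-V8-V9-V4: max(19, 16, 16, 15, 8, 18, 8) = 19
V5-V2-V7-V3-V4: max(19, 9, 15, 9) = 19
V5-V2-V7-V3-V8-V4: max(19, 9, 15, 8, 18) = 19
V5-V2-V6-V7-V3-V4: max(19, 16, 16, 15, 9) = 19
Best route has worst link 19.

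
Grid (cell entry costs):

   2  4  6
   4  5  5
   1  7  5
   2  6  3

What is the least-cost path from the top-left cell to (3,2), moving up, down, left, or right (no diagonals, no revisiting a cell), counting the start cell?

18

One optimal route is r0c0 → r1c0 → r2c0 → r3c0 → r3c1 → r3c2.
Its cost is 2 + 4 + 1 + 2 + 6 + 3 = 18.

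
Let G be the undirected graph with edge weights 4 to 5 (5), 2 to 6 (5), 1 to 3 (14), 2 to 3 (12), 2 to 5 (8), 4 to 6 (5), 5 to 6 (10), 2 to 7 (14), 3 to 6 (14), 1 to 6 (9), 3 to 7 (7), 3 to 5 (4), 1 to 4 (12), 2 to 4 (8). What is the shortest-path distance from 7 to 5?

Some routes from 7 to 5:
7→3→5: 7 + 4 = 11
7→2→5: 14 + 8 = 22
7→2→6→4→5: 14 + 5 + 5 + 5 = 29
7→3→2→5: 7 + 12 + 8 = 27
7→2→4→5: 14 + 8 + 5 = 27
Shortest: 11.

11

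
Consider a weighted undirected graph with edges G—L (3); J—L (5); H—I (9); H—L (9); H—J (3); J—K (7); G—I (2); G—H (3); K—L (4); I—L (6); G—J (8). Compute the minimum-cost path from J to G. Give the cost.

A few of the J→G routes:
J → G: 8
J → L → G: 5 + 3 = 8
J → H → I → G: 3 + 9 + 2 = 14
J → H → G: 3 + 3 = 6
J → K → L → G: 7 + 4 + 3 = 14
J → L → I → G: 5 + 6 + 2 = 13
Shortest: 6.

6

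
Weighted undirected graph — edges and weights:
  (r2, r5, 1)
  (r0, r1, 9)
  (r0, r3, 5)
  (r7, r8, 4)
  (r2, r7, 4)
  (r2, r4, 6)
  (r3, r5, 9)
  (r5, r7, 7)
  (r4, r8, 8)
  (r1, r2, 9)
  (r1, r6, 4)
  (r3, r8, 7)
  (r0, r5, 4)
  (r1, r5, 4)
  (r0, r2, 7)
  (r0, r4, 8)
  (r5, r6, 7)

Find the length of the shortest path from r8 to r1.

A few of the r8→r1 routes:
r8-r7-r2-r5-r1: 4 + 4 + 1 + 4 = 13
r8-r7-r2-r1: 4 + 4 + 9 = 17
r8-r7-r5-r1: 4 + 7 + 4 = 15
Shortest: 13.

13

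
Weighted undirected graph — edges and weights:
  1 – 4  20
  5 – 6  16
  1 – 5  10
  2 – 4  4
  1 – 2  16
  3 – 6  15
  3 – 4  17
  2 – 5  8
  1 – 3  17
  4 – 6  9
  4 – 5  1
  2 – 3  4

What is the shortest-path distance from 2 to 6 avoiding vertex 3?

13

Some routes from 2 to 6 avoiding 3:
2 -> 1 -> 5 -> 4 -> 6: 16 + 10 + 1 + 9 = 36
2 -> 5 -> 6: 8 + 16 = 24
2 -> 5 -> 4 -> 6: 8 + 1 + 9 = 18
2 -> 4 -> 6: 4 + 9 = 13
2 -> 4 -> 5 -> 6: 4 + 1 + 16 = 21
Shortest: 13.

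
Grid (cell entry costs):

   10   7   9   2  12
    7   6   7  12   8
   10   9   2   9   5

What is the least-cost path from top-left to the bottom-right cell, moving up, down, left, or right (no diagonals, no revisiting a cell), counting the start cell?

Path r0c0 -> r0c1 -> r1c1 -> r1c2 -> r2c2 -> r2c3 -> r2c4: 10 + 7 + 6 + 7 + 2 + 9 + 5 = 46.

46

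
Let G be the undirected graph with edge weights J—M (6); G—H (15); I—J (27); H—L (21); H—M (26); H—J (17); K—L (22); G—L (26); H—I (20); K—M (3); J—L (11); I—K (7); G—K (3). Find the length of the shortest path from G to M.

Checking several routes:
G -> K -> M: 3 + 3 = 6
G -> H -> M: 15 + 26 = 41
G -> L -> J -> M: 26 + 11 + 6 = 43
G -> K -> I -> J -> M: 3 + 7 + 27 + 6 = 43
G -> H -> J -> M: 15 + 17 + 6 = 38
G -> K -> L -> J -> M: 3 + 22 + 11 + 6 = 42
Shortest: 6.

6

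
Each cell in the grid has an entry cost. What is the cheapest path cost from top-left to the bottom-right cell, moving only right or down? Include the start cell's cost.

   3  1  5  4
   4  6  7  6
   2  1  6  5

Path r0c0→r1c0→r2c0→r2c1→r2c2→r2c3: 3 + 4 + 2 + 1 + 6 + 5 = 21.
For comparison, the top-then-right route costs 24.

21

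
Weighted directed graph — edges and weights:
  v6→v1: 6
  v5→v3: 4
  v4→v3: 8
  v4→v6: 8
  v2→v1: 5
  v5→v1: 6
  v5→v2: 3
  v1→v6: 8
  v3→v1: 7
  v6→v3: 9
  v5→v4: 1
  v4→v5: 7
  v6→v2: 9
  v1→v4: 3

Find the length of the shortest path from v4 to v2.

10

Paths from v4 to v2:
v4 → v5 → v1 → v6 → v2: 7 + 6 + 8 + 9 = 30
v4 → v6 → v2: 8 + 9 = 17
v4 → v5 → v3 → v1 → v6 → v2: 7 + 4 + 7 + 8 + 9 = 35
v4 → v3 → v1 → v6 → v2: 8 + 7 + 8 + 9 = 32
v4 → v5 → v2: 7 + 3 = 10
Best route has total 10.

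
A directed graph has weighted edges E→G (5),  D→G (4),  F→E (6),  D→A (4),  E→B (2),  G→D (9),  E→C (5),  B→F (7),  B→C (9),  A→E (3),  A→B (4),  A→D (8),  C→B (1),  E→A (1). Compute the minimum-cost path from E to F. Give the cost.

Candidate routes:
E - C - B - F: 5 + 1 + 7 = 13
E - A - B - F: 1 + 4 + 7 = 12
E - B - F: 2 + 7 = 9
E - G - D - A - B - F: 5 + 9 + 4 + 4 + 7 = 29
Shortest: 9.

9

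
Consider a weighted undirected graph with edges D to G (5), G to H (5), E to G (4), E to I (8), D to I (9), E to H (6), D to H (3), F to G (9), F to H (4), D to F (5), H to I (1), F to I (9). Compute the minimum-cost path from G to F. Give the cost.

A few of the G→F routes:
G→D→F: 5 + 5 = 10
G→H→F: 5 + 4 = 9
G→D→H→F: 5 + 3 + 4 = 12
G→F: 9
Shortest: 9.

9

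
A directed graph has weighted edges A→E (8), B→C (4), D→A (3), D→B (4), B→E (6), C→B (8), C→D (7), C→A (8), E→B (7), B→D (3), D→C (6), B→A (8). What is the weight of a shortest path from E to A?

Routes from E to A:
E -> B -> A: 7 + 8 = 15
E -> B -> D -> A: 7 + 3 + 3 = 13
E -> B -> C -> A: 7 + 4 + 8 = 19
E -> B -> C -> D -> A: 7 + 4 + 7 + 3 = 21
E -> B -> D -> C -> A: 7 + 3 + 6 + 8 = 24
The minimum is 13.

13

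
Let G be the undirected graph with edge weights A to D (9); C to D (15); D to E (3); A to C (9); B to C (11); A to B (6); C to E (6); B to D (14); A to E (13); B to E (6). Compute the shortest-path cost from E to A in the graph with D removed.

Routes from E to A avoiding D:
E → B → A: 6 + 6 = 12
E → A: 13
E → B → C → A: 6 + 11 + 9 = 26
E → C → B → A: 6 + 11 + 6 = 23
E → C → A: 6 + 9 = 15
The minimum is 12.

12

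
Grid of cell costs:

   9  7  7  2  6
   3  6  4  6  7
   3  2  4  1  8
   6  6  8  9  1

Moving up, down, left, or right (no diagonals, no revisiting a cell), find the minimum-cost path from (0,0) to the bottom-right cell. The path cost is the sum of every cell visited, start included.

Cheapest: (0,0) → (1,0) → (2,0) → (2,1) → (2,2) → (2,3) → (2,4) → (3,4)
  9 + 3 + 3 + 2 + 4 + 1 + 8 + 1 = 31

31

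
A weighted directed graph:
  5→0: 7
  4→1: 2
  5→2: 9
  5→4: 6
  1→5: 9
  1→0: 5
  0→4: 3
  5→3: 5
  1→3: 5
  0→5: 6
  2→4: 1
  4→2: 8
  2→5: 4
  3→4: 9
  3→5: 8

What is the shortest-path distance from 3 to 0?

Comparing a few candidate routes:
3→4→1→0: 9 + 2 + 5 = 16
3→5→0: 8 + 7 = 15
3→4→1→5→0: 9 + 2 + 9 + 7 = 27
3→5→2→4→1→0: 8 + 9 + 1 + 2 + 5 = 25
3→5→4→1→0: 8 + 6 + 2 + 5 = 21
Best route has total 15.

15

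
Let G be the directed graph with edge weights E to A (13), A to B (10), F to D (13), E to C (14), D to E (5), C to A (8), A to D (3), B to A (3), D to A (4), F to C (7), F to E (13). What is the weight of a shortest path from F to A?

15

Some routes from F to A:
F → D → E → A: 13 + 5 + 13 = 31
F → D → A: 13 + 4 = 17
F → C → A: 7 + 8 = 15
F → E → C → A: 13 + 14 + 8 = 35
F → E → A: 13 + 13 = 26
Shortest: 15.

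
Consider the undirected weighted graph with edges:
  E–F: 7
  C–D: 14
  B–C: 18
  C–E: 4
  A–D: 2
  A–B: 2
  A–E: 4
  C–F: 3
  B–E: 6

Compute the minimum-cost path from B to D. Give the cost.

4

Comparing a few candidate routes:
B → C → E → A → D: 18 + 4 + 4 + 2 = 28
B → E → C → D: 6 + 4 + 14 = 24
B → A → E → F → C → D: 2 + 4 + 7 + 3 + 14 = 30
B → A → E → C → D: 2 + 4 + 4 + 14 = 24
B → E → A → D: 6 + 4 + 2 = 12
B → A → D: 2 + 2 = 4
Best route has total 4.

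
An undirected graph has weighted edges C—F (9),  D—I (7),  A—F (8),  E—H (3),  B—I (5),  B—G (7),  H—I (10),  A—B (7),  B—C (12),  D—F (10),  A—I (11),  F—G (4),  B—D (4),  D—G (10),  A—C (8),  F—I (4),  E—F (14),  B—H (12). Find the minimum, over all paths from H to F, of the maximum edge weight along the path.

Checking several routes:
H -> I -> D -> G -> F: max(10, 7, 10, 4) = 10
H -> I -> F: max(10, 4) = 10
H -> I -> D -> G -> B -> A -> F: max(10, 7, 10, 7, 7, 8) = 10
Smallest bottleneck: 10.

10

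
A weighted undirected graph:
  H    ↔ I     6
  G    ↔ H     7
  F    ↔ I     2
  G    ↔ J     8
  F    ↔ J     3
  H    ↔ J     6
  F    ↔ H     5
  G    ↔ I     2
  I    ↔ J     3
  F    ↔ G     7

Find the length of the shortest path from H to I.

Some routes from H to I:
H→G→I: 7 + 2 = 9
H→I: 6
H→F→J→I: 5 + 3 + 3 = 11
H→F→I: 5 + 2 = 7
H→J→I: 6 + 3 = 9
Best route has total 6.

6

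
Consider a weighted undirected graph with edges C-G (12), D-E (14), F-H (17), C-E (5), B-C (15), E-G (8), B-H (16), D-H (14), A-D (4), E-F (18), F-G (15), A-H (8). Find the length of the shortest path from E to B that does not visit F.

Routes from E to B avoiding F:
E-D-H-B: 14 + 14 + 16 = 44
E-G-C-B: 8 + 12 + 15 = 35
E-C-B: 5 + 15 = 20
E-D-A-H-B: 14 + 4 + 8 + 16 = 42
Best route has total 20.

20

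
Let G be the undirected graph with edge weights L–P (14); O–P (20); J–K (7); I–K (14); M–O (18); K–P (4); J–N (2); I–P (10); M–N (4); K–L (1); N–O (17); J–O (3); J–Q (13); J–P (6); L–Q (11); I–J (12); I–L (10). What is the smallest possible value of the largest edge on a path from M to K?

6

Comparing a few candidate routes:
M → N → J → I → L → K: max(4, 2, 12, 10, 1) = 12
M → N → J → P → K: max(4, 2, 6, 4) = 6
M → N → J → P → I → L → K: max(4, 2, 6, 10, 10, 1) = 10
M → N → J → K: max(4, 2, 7) = 7
Best route has worst link 6.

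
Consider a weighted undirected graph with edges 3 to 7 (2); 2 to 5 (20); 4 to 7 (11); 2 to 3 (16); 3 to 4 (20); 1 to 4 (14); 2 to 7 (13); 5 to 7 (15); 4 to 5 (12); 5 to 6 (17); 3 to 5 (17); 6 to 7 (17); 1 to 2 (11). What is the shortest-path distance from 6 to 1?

Some routes from 6 to 1:
6→5→4→1: 17 + 12 + 14 = 43
6→7→4→1: 17 + 11 + 14 = 42
6→7→2→1: 17 + 13 + 11 = 41
6→7→3→2→1: 17 + 2 + 16 + 11 = 46
Best route has total 41.

41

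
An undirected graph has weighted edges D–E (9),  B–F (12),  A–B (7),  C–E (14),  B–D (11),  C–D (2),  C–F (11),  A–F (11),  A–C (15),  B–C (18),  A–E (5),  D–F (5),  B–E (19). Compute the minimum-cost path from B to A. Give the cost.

Comparing a few candidate routes:
B-D-C-A: 11 + 2 + 15 = 28
B-D-E-A: 11 + 9 + 5 = 25
B-E-A: 19 + 5 = 24
B-A: 7
B-F-A: 12 + 11 = 23
B-D-F-A: 11 + 5 + 11 = 27
Best route has total 7.

7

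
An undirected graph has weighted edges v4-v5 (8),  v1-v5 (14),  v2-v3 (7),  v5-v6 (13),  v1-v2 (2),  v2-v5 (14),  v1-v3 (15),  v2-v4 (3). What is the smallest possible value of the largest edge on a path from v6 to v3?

13

Checking several routes:
v6→v5→v2→v3: max(13, 14, 7) = 14
v6→v5→v4→v2→v1→v3: max(13, 8, 3, 2, 15) = 15
v6→v5→v4→v2→v3: max(13, 8, 3, 7) = 13
v6→v5→v1→v2→v3: max(13, 14, 2, 7) = 14
Best route has worst link 13.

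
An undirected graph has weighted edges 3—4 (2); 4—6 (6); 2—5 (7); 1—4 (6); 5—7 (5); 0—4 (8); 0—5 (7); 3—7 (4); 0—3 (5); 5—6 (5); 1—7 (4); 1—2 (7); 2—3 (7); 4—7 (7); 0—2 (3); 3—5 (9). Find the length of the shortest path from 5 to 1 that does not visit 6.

Comparing a few candidate routes:
5 -> 0 -> 2 -> 1: 7 + 3 + 7 = 17
5 -> 2 -> 1: 7 + 7 = 14
5 -> 7 -> 3 -> 4 -> 1: 5 + 4 + 2 + 6 = 17
5 -> 7 -> 1: 5 + 4 = 9
Shortest: 9.

9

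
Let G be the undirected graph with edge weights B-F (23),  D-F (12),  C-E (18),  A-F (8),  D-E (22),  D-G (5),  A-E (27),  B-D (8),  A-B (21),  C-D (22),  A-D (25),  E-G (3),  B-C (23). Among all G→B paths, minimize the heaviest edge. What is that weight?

8

Some routes from G to B:
G-E-D-B: max(3, 22, 8) = 22
G-D-F-A-B: max(5, 12, 8, 21) = 21
G-D-B: max(5, 8) = 8
The minimum achievable maximum is 8.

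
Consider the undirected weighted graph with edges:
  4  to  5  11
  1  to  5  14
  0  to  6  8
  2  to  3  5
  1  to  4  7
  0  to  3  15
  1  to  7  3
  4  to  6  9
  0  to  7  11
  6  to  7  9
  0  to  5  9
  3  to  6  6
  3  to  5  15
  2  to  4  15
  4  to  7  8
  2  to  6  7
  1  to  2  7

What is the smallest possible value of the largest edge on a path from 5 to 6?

Comparing a few candidate routes:
5-0-7-6: max(9, 11, 9) = 11
5-0-6: max(9, 8) = 9
5-0-7-4-1-2-6: max(9, 11, 8, 7, 7, 7) = 11
5-0-7-1-2-6: max(9, 11, 3, 7, 7) = 11
5-0-7-1-4-6: max(9, 11, 3, 7, 9) = 11
5-0-7-1-2-3-6: max(9, 11, 3, 7, 5, 6) = 11
Smallest bottleneck: 9.

9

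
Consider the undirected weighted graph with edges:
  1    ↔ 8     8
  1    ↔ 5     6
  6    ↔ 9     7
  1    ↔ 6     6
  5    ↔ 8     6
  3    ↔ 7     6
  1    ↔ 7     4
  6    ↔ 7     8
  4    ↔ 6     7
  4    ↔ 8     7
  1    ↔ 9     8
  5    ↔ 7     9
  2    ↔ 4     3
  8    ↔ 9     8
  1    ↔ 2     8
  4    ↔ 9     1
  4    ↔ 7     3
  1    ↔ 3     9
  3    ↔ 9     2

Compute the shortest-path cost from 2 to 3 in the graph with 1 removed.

6

Checking several routes:
2→4→6→7→3: 3 + 7 + 8 + 6 = 24
2→4→9→3: 3 + 1 + 2 = 6
2→4→8→9→3: 3 + 7 + 8 + 2 = 20
2→4→6→9→3: 3 + 7 + 7 + 2 = 19
2→4→7→6→9→3: 3 + 3 + 8 + 7 + 2 = 23
2→4→7→3: 3 + 3 + 6 = 12
The minimum is 6.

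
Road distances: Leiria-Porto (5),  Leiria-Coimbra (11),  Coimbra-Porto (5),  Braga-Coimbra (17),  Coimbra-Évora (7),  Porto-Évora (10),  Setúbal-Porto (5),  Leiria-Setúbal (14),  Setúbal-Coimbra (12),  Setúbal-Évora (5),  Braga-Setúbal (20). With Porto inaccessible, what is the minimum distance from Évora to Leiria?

Comparing a few candidate routes:
Évora-Setúbal-Leiria: 5 + 14 = 19
Évora-Setúbal-Braga-Coimbra-Leiria: 5 + 20 + 17 + 11 = 53
Évora-Setúbal-Coimbra-Leiria: 5 + 12 + 11 = 28
Évora-Coimbra-Setúbal-Leiria: 7 + 12 + 14 = 33
Évora-Coimbra-Leiria: 7 + 11 = 18
The minimum is 18.

18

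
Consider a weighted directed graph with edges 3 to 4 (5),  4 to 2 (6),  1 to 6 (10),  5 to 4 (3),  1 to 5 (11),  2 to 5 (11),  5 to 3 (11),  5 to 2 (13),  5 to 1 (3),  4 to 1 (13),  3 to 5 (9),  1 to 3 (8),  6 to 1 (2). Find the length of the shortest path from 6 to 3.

10

Candidate routes:
6 - 1 - 5 - 3: 2 + 11 + 11 = 24
6 - 1 - 3: 2 + 8 = 10
Best route has total 10.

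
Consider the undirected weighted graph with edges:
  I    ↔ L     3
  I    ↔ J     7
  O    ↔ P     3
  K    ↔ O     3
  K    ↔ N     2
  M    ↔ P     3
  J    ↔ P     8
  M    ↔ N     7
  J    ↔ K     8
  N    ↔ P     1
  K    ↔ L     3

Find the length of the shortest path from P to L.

6

Checking several routes:
P→J→I→L: 8 + 7 + 3 = 18
P→O→K→L: 3 + 3 + 3 = 9
P→M→N→K→L: 3 + 7 + 2 + 3 = 15
P→N→K→L: 1 + 2 + 3 = 6
Shortest: 6.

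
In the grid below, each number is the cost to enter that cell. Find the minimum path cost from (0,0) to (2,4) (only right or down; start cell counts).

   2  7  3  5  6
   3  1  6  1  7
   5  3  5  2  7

Take [0,0] -> [1,0] -> [1,1] -> [1,2] -> [1,3] -> [2,3] -> [2,4] for a total of 2 + 3 + 1 + 6 + 1 + 2 + 7 = 22.
(Top row then right column would cost 37.)

22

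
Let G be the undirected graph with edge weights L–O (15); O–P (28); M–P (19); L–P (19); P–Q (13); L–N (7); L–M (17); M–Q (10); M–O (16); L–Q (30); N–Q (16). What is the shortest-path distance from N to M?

24

Comparing a few candidate routes:
N -> Q -> M: 16 + 10 = 26
N -> L -> O -> M: 7 + 15 + 16 = 38
N -> L -> M: 7 + 17 = 24
N -> L -> P -> M: 7 + 19 + 19 = 45
N -> L -> Q -> M: 7 + 30 + 10 = 47
Shortest: 24.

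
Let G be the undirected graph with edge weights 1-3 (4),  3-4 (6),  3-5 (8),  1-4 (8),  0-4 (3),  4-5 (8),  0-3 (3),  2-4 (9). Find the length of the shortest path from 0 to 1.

Checking several routes:
0→4→3→1: 3 + 6 + 4 = 13
0→4→5→3→1: 3 + 8 + 8 + 4 = 23
0→3→4→1: 3 + 6 + 8 = 17
0→4→1: 3 + 8 = 11
0→3→1: 3 + 4 = 7
Best route has total 7.

7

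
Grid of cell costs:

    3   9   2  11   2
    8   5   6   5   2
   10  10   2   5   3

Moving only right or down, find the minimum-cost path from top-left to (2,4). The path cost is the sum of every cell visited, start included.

30

Best path: (0,0) (0,1) (0,2) (1,2) (1,3) (1,4) (2,4)
Cost: 3 + 9 + 2 + 6 + 5 + 2 + 3 = 30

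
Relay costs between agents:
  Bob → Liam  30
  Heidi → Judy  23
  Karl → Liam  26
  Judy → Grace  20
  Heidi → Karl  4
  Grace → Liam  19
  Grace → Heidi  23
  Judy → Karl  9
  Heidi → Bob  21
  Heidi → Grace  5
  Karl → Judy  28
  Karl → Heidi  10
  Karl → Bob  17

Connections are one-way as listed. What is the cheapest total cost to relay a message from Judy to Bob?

26

Checking several routes:
Judy -> Grace -> Heidi -> Bob: 20 + 23 + 21 = 64
Judy -> Karl -> Heidi -> Bob: 9 + 10 + 21 = 40
Judy -> Karl -> Bob: 9 + 17 = 26
The minimum is 26.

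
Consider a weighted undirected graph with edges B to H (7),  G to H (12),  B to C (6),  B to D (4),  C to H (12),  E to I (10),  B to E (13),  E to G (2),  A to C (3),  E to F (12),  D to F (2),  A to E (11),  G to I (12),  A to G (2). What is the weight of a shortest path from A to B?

A few of the A→B routes:
A - G - H - B: 2 + 12 + 7 = 21
A - G - E - B: 2 + 2 + 13 = 17
A - C - B: 3 + 6 = 9
Best route has total 9.

9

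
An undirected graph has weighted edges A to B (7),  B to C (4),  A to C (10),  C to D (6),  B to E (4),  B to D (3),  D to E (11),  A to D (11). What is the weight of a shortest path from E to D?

7

Checking several routes:
E -> D: 11
E -> B -> D: 4 + 3 = 7
E -> B -> A -> C -> D: 4 + 7 + 10 + 6 = 27
E -> B -> A -> D: 4 + 7 + 11 = 22
E -> B -> C -> D: 4 + 4 + 6 = 14
Shortest: 7.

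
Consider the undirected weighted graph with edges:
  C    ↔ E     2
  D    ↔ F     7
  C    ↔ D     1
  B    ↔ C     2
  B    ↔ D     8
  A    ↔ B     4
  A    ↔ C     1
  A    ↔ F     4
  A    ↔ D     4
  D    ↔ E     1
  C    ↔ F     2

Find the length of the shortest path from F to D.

Checking several routes:
F - D: 7
F - C - D: 2 + 1 = 3
F - C - A - D: 2 + 1 + 4 = 7
F - C - E - D: 2 + 2 + 1 = 5
F - A - C - D: 4 + 1 + 1 = 6
The minimum is 3.

3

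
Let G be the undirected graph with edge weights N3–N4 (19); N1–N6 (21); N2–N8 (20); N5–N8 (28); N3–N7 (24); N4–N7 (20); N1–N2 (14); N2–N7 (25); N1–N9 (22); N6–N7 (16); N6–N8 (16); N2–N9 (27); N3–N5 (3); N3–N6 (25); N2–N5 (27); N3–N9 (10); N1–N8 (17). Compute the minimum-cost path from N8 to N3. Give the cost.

Checking several routes:
N8 - N2 - N9 - N3: 20 + 27 + 10 = 57
N8 - N6 - N3: 16 + 25 = 41
N8 - N5 - N3: 28 + 3 = 31
N8 - N1 - N9 - N3: 17 + 22 + 10 = 49
N8 - N6 - N7 - N3: 16 + 16 + 24 = 56
N8 - N2 - N5 - N3: 20 + 27 + 3 = 50
Shortest: 31.

31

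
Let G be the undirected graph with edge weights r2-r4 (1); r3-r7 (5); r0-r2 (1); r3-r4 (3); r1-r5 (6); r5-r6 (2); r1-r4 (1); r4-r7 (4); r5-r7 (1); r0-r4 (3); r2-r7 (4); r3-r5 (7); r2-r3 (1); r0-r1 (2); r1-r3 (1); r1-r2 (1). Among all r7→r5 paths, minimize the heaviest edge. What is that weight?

Comparing a few candidate routes:
r7 -> r5: max(1) = 1
r7 -> r3 -> r4 -> r0 -> r1 -> r5: max(5, 3, 3, 2, 6) = 6
r7 -> r3 -> r4 -> r0 -> r2 -> r1 -> r5: max(5, 3, 3, 1, 1, 6) = 6
The minimum achievable maximum is 1.

1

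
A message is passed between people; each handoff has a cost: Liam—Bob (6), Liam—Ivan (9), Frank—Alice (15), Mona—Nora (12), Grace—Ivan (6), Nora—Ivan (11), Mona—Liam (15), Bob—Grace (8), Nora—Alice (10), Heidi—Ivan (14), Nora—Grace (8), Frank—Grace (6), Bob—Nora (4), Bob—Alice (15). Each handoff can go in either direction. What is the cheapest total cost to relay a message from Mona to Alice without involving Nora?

36

Paths from Mona to Alice avoiding Nora:
Mona→Liam→Ivan→Grace→Frank→Alice: 15 + 9 + 6 + 6 + 15 = 51
Mona→Liam→Bob→Alice: 15 + 6 + 15 = 36
Mona→Liam→Ivan→Grace→Bob→Alice: 15 + 9 + 6 + 8 + 15 = 53
Mona→Liam→Bob→Grace→Frank→Alice: 15 + 6 + 8 + 6 + 15 = 50
Shortest: 36.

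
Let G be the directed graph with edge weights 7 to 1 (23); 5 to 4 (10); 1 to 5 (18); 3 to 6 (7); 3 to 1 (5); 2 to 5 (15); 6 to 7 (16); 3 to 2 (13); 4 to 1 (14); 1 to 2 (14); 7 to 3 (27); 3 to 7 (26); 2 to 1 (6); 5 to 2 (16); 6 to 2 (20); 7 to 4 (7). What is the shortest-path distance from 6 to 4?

Some routes from 6 to 4:
6-2-1-5-4: 20 + 6 + 18 + 10 = 54
6-2-5-4: 20 + 15 + 10 = 45
6-7-4: 16 + 7 = 23
The minimum is 23.

23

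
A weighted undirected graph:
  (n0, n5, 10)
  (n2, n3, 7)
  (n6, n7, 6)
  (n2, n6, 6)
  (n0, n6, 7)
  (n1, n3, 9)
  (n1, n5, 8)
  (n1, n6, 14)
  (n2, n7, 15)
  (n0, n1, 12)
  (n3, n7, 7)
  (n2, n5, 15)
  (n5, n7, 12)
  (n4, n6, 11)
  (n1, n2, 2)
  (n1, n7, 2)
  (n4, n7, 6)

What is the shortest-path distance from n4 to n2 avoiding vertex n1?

Comparing a few candidate routes:
n4-n7-n6-n2: 6 + 6 + 6 = 18
n4-n6-n2: 11 + 6 = 17
n4-n7-n3-n2: 6 + 7 + 7 = 20
Best route has total 17.

17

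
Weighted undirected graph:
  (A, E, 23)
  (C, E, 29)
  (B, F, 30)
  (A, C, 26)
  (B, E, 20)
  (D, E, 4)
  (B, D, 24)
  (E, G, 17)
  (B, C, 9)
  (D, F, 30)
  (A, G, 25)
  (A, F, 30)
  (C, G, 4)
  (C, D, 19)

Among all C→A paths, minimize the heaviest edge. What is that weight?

Checking several routes:
C - B - E - A: max(9, 20, 23) = 23
C - D - E - A: max(19, 4, 23) = 23
C - G - E - A: max(4, 17, 23) = 23
C - D - B - E - A: max(19, 24, 20, 23) = 24
C - B - D - E - G - A: max(9, 24, 4, 17, 25) = 25
C - B - D - E - A: max(9, 24, 4, 23) = 24
Best route has worst link 23.

23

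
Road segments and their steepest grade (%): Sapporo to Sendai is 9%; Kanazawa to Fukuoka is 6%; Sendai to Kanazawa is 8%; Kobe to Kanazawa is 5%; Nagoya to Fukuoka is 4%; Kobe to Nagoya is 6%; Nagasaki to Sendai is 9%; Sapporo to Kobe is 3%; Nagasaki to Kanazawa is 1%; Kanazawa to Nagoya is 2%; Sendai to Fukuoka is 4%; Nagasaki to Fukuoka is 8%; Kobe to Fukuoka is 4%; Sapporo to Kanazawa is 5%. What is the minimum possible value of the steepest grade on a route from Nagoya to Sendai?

4

Some routes from Nagoya to Sendai:
Nagoya -> Kobe -> Sapporo -> Kanazawa -> Fukuoka -> Sendai: max(6, 3, 5, 6, 4) = 6
Nagoya -> Kobe -> Fukuoka -> Sendai: max(6, 4, 4) = 6
Nagoya -> Fukuoka -> Sendai: max(4, 4) = 4
Nagoya -> Kobe -> Kanazawa -> Fukuoka -> Sendai: max(6, 5, 6, 4) = 6
Nagoya -> Kanazawa -> Kobe -> Fukuoka -> Sendai: max(2, 5, 4, 4) = 5
Nagoya -> Kanazawa -> Sapporo -> Kobe -> Fukuoka -> Sendai: max(2, 5, 3, 4, 4) = 5
Smallest bottleneck: 4%.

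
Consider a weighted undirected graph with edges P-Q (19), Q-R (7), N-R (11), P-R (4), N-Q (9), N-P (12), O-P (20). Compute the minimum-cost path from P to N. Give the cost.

Candidate routes:
P → Q → R → N: 19 + 7 + 11 = 37
P → R → N: 4 + 11 = 15
P → R → Q → N: 4 + 7 + 9 = 20
P → Q → N: 19 + 9 = 28
P → N: 12
Best route has total 12.

12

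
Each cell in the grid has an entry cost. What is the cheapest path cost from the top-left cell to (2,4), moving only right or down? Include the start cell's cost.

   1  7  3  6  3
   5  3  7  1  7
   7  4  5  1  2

20

Path [0,0]→[1,0]→[1,1]→[1,2]→[1,3]→[2,3]→[2,4]: 1 + 5 + 3 + 7 + 1 + 1 + 2 = 20.
For comparison, the top-then-right route costs 29.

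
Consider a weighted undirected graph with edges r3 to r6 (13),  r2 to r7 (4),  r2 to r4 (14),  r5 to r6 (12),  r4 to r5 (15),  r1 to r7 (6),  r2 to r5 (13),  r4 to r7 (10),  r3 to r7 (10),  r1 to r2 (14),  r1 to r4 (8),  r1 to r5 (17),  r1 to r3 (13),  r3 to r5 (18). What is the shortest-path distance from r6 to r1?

Comparing a few candidate routes:
r6→r3→r1: 13 + 13 = 26
r6→r5→r1: 12 + 17 = 29
r6→r3→r7→r1: 13 + 10 + 6 = 29
The minimum is 26.

26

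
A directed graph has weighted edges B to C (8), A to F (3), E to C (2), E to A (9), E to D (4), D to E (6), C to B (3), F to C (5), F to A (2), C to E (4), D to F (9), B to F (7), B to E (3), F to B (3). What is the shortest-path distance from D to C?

8

A few of the D→C routes:
D -> F -> B -> E -> C: 9 + 3 + 3 + 2 = 17
D -> E -> C: 6 + 2 = 8
D -> F -> C: 9 + 5 = 14
Best route has total 8.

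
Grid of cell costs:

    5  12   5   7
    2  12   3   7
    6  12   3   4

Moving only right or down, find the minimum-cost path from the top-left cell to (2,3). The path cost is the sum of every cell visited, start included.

Take (0,0) -> (1,0) -> (1,1) -> (1,2) -> (2,2) -> (2,3) for a total of 5 + 2 + 12 + 3 + 3 + 4 = 29.

29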